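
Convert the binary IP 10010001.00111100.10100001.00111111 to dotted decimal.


10010001 = 145
00111100 = 60
10100001 = 161
00111111 = 63
IP: 145.60.161.63


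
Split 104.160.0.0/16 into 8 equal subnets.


New prefix = 16 + 3 = 19
Each subnet has 8192 addresses
  104.160.0.0/19
  104.160.32.0/19
  104.160.64.0/19
  104.160.96.0/19
  104.160.128.0/19
  104.160.160.0/19
  104.160.192.0/19
  104.160.224.0/19
Subnets: 104.160.0.0/19, 104.160.32.0/19, 104.160.64.0/19, 104.160.96.0/19, 104.160.128.0/19, 104.160.160.0/19, 104.160.192.0/19, 104.160.224.0/19


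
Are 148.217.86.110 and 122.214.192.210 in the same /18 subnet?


Mask: 255.255.192.0
148.217.86.110 AND mask = 148.217.64.0
122.214.192.210 AND mask = 122.214.192.0
No, different subnets (148.217.64.0 vs 122.214.192.0)


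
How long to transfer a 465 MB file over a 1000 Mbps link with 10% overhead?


Effective throughput = 1000 * (1 - 10/100) = 900 Mbps
File size in Mb = 465 * 8 = 3720 Mb
Time = 3720 / 900
Time = 4.1333 seconds


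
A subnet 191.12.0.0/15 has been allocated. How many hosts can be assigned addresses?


Host bits = 32 - 15 = 17
Total addresses = 2^17 = 131072
Usable = total - 2 (network and broadcast)
Usable hosts: 131070


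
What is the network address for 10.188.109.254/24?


IP:   00001010.10111100.01101101.11111110
Mask: 11111111.11111111.11111111.00000000
AND operation:
Net:  00001010.10111100.01101101.00000000
Network: 10.188.109.0/24


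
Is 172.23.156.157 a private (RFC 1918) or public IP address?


RFC 1918 private ranges:
  10.0.0.0/8 (10.0.0.0 - 10.255.255.255)
  172.16.0.0/12 (172.16.0.0 - 172.31.255.255)
  192.168.0.0/16 (192.168.0.0 - 192.168.255.255)
Private (in 172.16.0.0/12)


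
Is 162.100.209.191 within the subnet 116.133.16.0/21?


Subnet network: 116.133.16.0
Test IP AND mask: 162.100.208.0
No, 162.100.209.191 is not in 116.133.16.0/21


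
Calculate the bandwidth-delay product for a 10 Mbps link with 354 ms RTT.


BDP = bandwidth * RTT
= 10 Mbps * 354 ms
= 10 * 1e6 * 354 / 1000 bits
= 3540000 bits
= 442500 bytes
= 432.1289 KB
BDP = 3540000 bits (442500 bytes)


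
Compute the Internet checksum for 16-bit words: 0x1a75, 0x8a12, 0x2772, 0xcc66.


Sum all words (with carry folding):
+ 0x1a75 = 0x1a75
+ 0x8a12 = 0xa487
+ 0x2772 = 0xcbf9
+ 0xcc66 = 0x9860
One's complement: ~0x9860
Checksum = 0x679f


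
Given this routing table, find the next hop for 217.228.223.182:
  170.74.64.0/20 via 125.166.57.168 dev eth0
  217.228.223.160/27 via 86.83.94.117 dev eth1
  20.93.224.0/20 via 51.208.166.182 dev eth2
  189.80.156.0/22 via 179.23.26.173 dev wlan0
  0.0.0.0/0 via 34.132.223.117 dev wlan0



Longest prefix match for 217.228.223.182:
  /20 170.74.64.0: no
  /27 217.228.223.160: MATCH
  /20 20.93.224.0: no
  /22 189.80.156.0: no
  /0 0.0.0.0: MATCH
Selected: next-hop 86.83.94.117 via eth1 (matched /27)


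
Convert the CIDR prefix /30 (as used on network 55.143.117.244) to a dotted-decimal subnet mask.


/30 means 30 network bits, 2 host bits
Binary: 11111111111111111111111111111100
Mask: 255.255.255.252


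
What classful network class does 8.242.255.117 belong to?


First octet: 8
Binary: 00001000
0xxxxxxx -> Class A (1-126)
Class A, default mask 255.0.0.0 (/8)


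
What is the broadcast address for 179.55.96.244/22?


Network: 179.55.96.0/22
Host bits = 10
Set all host bits to 1:
Broadcast: 179.55.99.255


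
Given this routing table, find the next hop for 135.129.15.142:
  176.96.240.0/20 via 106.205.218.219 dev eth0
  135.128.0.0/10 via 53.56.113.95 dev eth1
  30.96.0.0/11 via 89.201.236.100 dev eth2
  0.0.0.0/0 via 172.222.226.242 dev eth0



Longest prefix match for 135.129.15.142:
  /20 176.96.240.0: no
  /10 135.128.0.0: MATCH
  /11 30.96.0.0: no
  /0 0.0.0.0: MATCH
Selected: next-hop 53.56.113.95 via eth1 (matched /10)


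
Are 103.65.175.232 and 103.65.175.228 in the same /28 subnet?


Mask: 255.255.255.240
103.65.175.232 AND mask = 103.65.175.224
103.65.175.228 AND mask = 103.65.175.224
Yes, same subnet (103.65.175.224)


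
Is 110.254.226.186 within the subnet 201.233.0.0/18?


Subnet network: 201.233.0.0
Test IP AND mask: 110.254.192.0
No, 110.254.226.186 is not in 201.233.0.0/18


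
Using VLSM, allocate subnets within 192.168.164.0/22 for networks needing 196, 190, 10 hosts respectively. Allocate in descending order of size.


196 hosts -> /24 (254 usable): 192.168.164.0/24
190 hosts -> /24 (254 usable): 192.168.165.0/24
10 hosts -> /28 (14 usable): 192.168.166.0/28
Allocation: 192.168.164.0/24 (196 hosts, 254 usable); 192.168.165.0/24 (190 hosts, 254 usable); 192.168.166.0/28 (10 hosts, 14 usable)


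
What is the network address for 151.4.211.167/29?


IP:   10010111.00000100.11010011.10100111
Mask: 11111111.11111111.11111111.11111000
AND operation:
Net:  10010111.00000100.11010011.10100000
Network: 151.4.211.160/29


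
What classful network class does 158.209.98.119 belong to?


First octet: 158
Binary: 10011110
10xxxxxx -> Class B (128-191)
Class B, default mask 255.255.0.0 (/16)


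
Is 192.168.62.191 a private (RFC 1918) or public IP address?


RFC 1918 private ranges:
  10.0.0.0/8 (10.0.0.0 - 10.255.255.255)
  172.16.0.0/12 (172.16.0.0 - 172.31.255.255)
  192.168.0.0/16 (192.168.0.0 - 192.168.255.255)
Private (in 192.168.0.0/16)


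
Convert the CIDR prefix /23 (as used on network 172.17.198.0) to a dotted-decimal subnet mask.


/23 means 23 network bits, 9 host bits
Binary: 11111111111111111111111000000000
Mask: 255.255.254.0


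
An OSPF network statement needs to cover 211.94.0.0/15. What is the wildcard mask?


Subnet mask: 255.254.0.0
Wildcard = 255.255.255.255 - subnet mask
255 - 255 = 0
255 - 254 = 1
255 - 0 = 255
255 - 0 = 255
Wildcard: 0.1.255.255


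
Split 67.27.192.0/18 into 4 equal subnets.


New prefix = 18 + 2 = 20
Each subnet has 4096 addresses
  67.27.192.0/20
  67.27.208.0/20
  67.27.224.0/20
  67.27.240.0/20
Subnets: 67.27.192.0/20, 67.27.208.0/20, 67.27.224.0/20, 67.27.240.0/20


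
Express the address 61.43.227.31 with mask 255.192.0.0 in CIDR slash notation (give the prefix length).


Binary: 11111111.11000000.00000000.00000000
Count leading 1s
Prefix: /10


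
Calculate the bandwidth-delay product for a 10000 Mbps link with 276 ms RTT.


BDP = bandwidth * RTT
= 10000 Mbps * 276 ms
= 10000 * 1e6 * 276 / 1000 bits
= 2760000000 bits
= 345000000 bytes
= 336914.0625 KB
BDP = 2760000000 bits (345000000 bytes)


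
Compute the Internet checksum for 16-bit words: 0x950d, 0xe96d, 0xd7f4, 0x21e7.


Sum all words (with carry folding):
+ 0x950d = 0x950d
+ 0xe96d = 0x7e7b
+ 0xd7f4 = 0x5670
+ 0x21e7 = 0x7857
One's complement: ~0x7857
Checksum = 0x87a8


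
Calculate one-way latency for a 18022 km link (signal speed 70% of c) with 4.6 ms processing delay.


Speed = 0.7 * 3e5 km/s = 210000 km/s
Propagation delay = 18022 / 210000 = 0.0858 s = 85.819 ms
Processing delay = 4.6 ms
Total one-way latency = 90.419 ms


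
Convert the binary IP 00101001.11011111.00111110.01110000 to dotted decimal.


00101001 = 41
11011111 = 223
00111110 = 62
01110000 = 112
IP: 41.223.62.112


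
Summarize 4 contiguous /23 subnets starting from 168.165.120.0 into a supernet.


Original prefix: /23
Number of subnets: 4 = 2^2
New prefix = 23 - 2 = 21
Supernet: 168.165.120.0/21


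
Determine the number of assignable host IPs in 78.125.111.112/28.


Host bits = 32 - 28 = 4
Total addresses = 2^4 = 16
Usable = total - 2 (network and broadcast)
Usable hosts: 14


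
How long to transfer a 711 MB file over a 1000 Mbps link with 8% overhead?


Effective throughput = 1000 * (1 - 8/100) = 920 Mbps
File size in Mb = 711 * 8 = 5688 Mb
Time = 5688 / 920
Time = 6.1826 seconds


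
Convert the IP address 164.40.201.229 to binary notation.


164 = 10100100
40 = 00101000
201 = 11001001
229 = 11100101
Binary: 10100100.00101000.11001001.11100101


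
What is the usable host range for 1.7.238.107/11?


Network: 1.0.0.0
Broadcast: 1.31.255.255
First usable = network + 1
Last usable = broadcast - 1
Range: 1.0.0.1 to 1.31.255.254


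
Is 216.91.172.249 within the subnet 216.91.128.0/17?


Subnet network: 216.91.128.0
Test IP AND mask: 216.91.128.0
Yes, 216.91.172.249 is in 216.91.128.0/17


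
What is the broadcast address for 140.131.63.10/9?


Network: 140.128.0.0/9
Host bits = 23
Set all host bits to 1:
Broadcast: 140.255.255.255


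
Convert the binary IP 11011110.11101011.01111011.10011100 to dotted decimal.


11011110 = 222
11101011 = 235
01111011 = 123
10011100 = 156
IP: 222.235.123.156


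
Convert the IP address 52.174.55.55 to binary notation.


52 = 00110100
174 = 10101110
55 = 00110111
55 = 00110111
Binary: 00110100.10101110.00110111.00110111


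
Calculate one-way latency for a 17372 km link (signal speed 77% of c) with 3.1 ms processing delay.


Speed = 0.77 * 3e5 km/s = 231000 km/s
Propagation delay = 17372 / 231000 = 0.0752 s = 75.2035 ms
Processing delay = 3.1 ms
Total one-way latency = 78.3035 ms


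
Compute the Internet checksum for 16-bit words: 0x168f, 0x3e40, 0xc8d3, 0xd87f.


Sum all words (with carry folding):
+ 0x168f = 0x168f
+ 0x3e40 = 0x54cf
+ 0xc8d3 = 0x1da3
+ 0xd87f = 0xf622
One's complement: ~0xf622
Checksum = 0x09dd


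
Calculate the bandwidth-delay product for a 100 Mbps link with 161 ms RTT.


BDP = bandwidth * RTT
= 100 Mbps * 161 ms
= 100 * 1e6 * 161 / 1000 bits
= 16100000 bits
= 2012500 bytes
= 1965.332 KB
BDP = 16100000 bits (2012500 bytes)


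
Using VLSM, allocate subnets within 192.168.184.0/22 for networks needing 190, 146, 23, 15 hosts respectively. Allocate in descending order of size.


190 hosts -> /24 (254 usable): 192.168.184.0/24
146 hosts -> /24 (254 usable): 192.168.185.0/24
23 hosts -> /27 (30 usable): 192.168.186.0/27
15 hosts -> /27 (30 usable): 192.168.186.32/27
Allocation: 192.168.184.0/24 (190 hosts, 254 usable); 192.168.185.0/24 (146 hosts, 254 usable); 192.168.186.0/27 (23 hosts, 30 usable); 192.168.186.32/27 (15 hosts, 30 usable)


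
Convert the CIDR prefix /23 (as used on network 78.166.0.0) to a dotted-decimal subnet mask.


/23 means 23 network bits, 9 host bits
Binary: 11111111111111111111111000000000
Mask: 255.255.254.0


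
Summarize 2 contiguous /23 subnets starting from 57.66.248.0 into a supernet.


Original prefix: /23
Number of subnets: 2 = 2^1
New prefix = 23 - 1 = 22
Supernet: 57.66.248.0/22


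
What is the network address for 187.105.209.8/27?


IP:   10111011.01101001.11010001.00001000
Mask: 11111111.11111111.11111111.11100000
AND operation:
Net:  10111011.01101001.11010001.00000000
Network: 187.105.209.0/27


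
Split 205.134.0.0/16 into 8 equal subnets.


New prefix = 16 + 3 = 19
Each subnet has 8192 addresses
  205.134.0.0/19
  205.134.32.0/19
  205.134.64.0/19
  205.134.96.0/19
  205.134.128.0/19
  205.134.160.0/19
  205.134.192.0/19
  205.134.224.0/19
Subnets: 205.134.0.0/19, 205.134.32.0/19, 205.134.64.0/19, 205.134.96.0/19, 205.134.128.0/19, 205.134.160.0/19, 205.134.192.0/19, 205.134.224.0/19


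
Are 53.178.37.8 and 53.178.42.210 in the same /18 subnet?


Mask: 255.255.192.0
53.178.37.8 AND mask = 53.178.0.0
53.178.42.210 AND mask = 53.178.0.0
Yes, same subnet (53.178.0.0)


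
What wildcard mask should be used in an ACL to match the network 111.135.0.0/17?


Subnet mask: 255.255.128.0
Wildcard = 255.255.255.255 - subnet mask
255 - 255 = 0
255 - 255 = 0
255 - 128 = 127
255 - 0 = 255
Wildcard: 0.0.127.255


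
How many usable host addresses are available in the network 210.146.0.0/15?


Host bits = 32 - 15 = 17
Total addresses = 2^17 = 131072
Usable = total - 2 (network and broadcast)
Usable hosts: 131070


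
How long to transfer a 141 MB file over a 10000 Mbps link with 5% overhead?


Effective throughput = 10000 * (1 - 5/100) = 9500 Mbps
File size in Mb = 141 * 8 = 1128 Mb
Time = 1128 / 9500
Time = 0.1187 seconds


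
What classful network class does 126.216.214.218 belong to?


First octet: 126
Binary: 01111110
0xxxxxxx -> Class A (1-126)
Class A, default mask 255.0.0.0 (/8)


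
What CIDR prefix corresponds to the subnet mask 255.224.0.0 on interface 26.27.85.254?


Binary: 11111111.11100000.00000000.00000000
Count leading 1s
Prefix: /11


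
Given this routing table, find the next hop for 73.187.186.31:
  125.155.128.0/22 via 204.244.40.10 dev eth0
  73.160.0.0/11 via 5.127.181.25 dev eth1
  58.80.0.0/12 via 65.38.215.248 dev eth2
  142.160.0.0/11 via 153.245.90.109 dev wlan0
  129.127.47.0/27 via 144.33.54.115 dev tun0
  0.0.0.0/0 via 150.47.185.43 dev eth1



Longest prefix match for 73.187.186.31:
  /22 125.155.128.0: no
  /11 73.160.0.0: MATCH
  /12 58.80.0.0: no
  /11 142.160.0.0: no
  /27 129.127.47.0: no
  /0 0.0.0.0: MATCH
Selected: next-hop 5.127.181.25 via eth1 (matched /11)


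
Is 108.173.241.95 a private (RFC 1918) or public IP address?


RFC 1918 private ranges:
  10.0.0.0/8 (10.0.0.0 - 10.255.255.255)
  172.16.0.0/12 (172.16.0.0 - 172.31.255.255)
  192.168.0.0/16 (192.168.0.0 - 192.168.255.255)
Public (not in any RFC 1918 range)


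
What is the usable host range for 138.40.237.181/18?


Network: 138.40.192.0
Broadcast: 138.40.255.255
First usable = network + 1
Last usable = broadcast - 1
Range: 138.40.192.1 to 138.40.255.254


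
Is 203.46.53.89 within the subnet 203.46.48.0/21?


Subnet network: 203.46.48.0
Test IP AND mask: 203.46.48.0
Yes, 203.46.53.89 is in 203.46.48.0/21


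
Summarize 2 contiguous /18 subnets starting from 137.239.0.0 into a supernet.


Original prefix: /18
Number of subnets: 2 = 2^1
New prefix = 18 - 1 = 17
Supernet: 137.239.0.0/17


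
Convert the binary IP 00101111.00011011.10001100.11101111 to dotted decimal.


00101111 = 47
00011011 = 27
10001100 = 140
11101111 = 239
IP: 47.27.140.239


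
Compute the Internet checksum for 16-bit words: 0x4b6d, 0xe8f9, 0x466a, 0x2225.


Sum all words (with carry folding):
+ 0x4b6d = 0x4b6d
+ 0xe8f9 = 0x3467
+ 0x466a = 0x7ad1
+ 0x2225 = 0x9cf6
One's complement: ~0x9cf6
Checksum = 0x6309


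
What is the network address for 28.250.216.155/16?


IP:   00011100.11111010.11011000.10011011
Mask: 11111111.11111111.00000000.00000000
AND operation:
Net:  00011100.11111010.00000000.00000000
Network: 28.250.0.0/16


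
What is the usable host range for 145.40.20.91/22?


Network: 145.40.20.0
Broadcast: 145.40.23.255
First usable = network + 1
Last usable = broadcast - 1
Range: 145.40.20.1 to 145.40.23.254


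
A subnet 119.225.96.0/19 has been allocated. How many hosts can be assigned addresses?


Host bits = 32 - 19 = 13
Total addresses = 2^13 = 8192
Usable = total - 2 (network and broadcast)
Usable hosts: 8190


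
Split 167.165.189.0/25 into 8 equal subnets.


New prefix = 25 + 3 = 28
Each subnet has 16 addresses
  167.165.189.0/28
  167.165.189.16/28
  167.165.189.32/28
  167.165.189.48/28
  167.165.189.64/28
  167.165.189.80/28
  167.165.189.96/28
  167.165.189.112/28
Subnets: 167.165.189.0/28, 167.165.189.16/28, 167.165.189.32/28, 167.165.189.48/28, 167.165.189.64/28, 167.165.189.80/28, 167.165.189.96/28, 167.165.189.112/28


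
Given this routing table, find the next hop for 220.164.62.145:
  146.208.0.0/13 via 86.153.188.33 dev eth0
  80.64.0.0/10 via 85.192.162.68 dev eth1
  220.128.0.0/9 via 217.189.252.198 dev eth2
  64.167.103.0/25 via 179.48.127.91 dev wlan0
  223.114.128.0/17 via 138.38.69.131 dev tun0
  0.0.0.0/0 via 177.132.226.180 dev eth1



Longest prefix match for 220.164.62.145:
  /13 146.208.0.0: no
  /10 80.64.0.0: no
  /9 220.128.0.0: MATCH
  /25 64.167.103.0: no
  /17 223.114.128.0: no
  /0 0.0.0.0: MATCH
Selected: next-hop 217.189.252.198 via eth2 (matched /9)


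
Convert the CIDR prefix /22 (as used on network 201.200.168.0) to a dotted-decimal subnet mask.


/22 means 22 network bits, 10 host bits
Binary: 11111111111111111111110000000000
Mask: 255.255.252.0


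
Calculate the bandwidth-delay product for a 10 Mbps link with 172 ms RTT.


BDP = bandwidth * RTT
= 10 Mbps * 172 ms
= 10 * 1e6 * 172 / 1000 bits
= 1720000 bits
= 215000 bytes
= 209.9609 KB
BDP = 1720000 bits (215000 bytes)


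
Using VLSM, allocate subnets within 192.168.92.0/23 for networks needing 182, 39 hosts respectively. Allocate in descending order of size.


182 hosts -> /24 (254 usable): 192.168.92.0/24
39 hosts -> /26 (62 usable): 192.168.93.0/26
Allocation: 192.168.92.0/24 (182 hosts, 254 usable); 192.168.93.0/26 (39 hosts, 62 usable)


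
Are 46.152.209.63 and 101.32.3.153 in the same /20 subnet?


Mask: 255.255.240.0
46.152.209.63 AND mask = 46.152.208.0
101.32.3.153 AND mask = 101.32.0.0
No, different subnets (46.152.208.0 vs 101.32.0.0)


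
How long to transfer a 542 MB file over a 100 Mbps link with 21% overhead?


Effective throughput = 100 * (1 - 21/100) = 79 Mbps
File size in Mb = 542 * 8 = 4336 Mb
Time = 4336 / 79
Time = 54.8861 seconds


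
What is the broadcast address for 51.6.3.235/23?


Network: 51.6.2.0/23
Host bits = 9
Set all host bits to 1:
Broadcast: 51.6.3.255


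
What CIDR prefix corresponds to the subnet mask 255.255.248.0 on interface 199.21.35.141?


Binary: 11111111.11111111.11111000.00000000
Count leading 1s
Prefix: /21


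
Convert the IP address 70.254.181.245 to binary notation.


70 = 01000110
254 = 11111110
181 = 10110101
245 = 11110101
Binary: 01000110.11111110.10110101.11110101


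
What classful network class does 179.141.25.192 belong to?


First octet: 179
Binary: 10110011
10xxxxxx -> Class B (128-191)
Class B, default mask 255.255.0.0 (/16)


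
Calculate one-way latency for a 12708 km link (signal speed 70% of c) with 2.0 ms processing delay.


Speed = 0.7 * 3e5 km/s = 210000 km/s
Propagation delay = 12708 / 210000 = 0.0605 s = 60.5143 ms
Processing delay = 2.0 ms
Total one-way latency = 62.5143 ms


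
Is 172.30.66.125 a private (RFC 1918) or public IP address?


RFC 1918 private ranges:
  10.0.0.0/8 (10.0.0.0 - 10.255.255.255)
  172.16.0.0/12 (172.16.0.0 - 172.31.255.255)
  192.168.0.0/16 (192.168.0.0 - 192.168.255.255)
Private (in 172.16.0.0/12)


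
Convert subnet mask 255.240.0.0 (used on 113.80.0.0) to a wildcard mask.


Subnet mask: 255.240.0.0
Wildcard = 255.255.255.255 - subnet mask
255 - 255 = 0
255 - 240 = 15
255 - 0 = 255
255 - 0 = 255
Wildcard: 0.15.255.255


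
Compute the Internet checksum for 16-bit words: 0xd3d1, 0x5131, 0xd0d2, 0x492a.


Sum all words (with carry folding):
+ 0xd3d1 = 0xd3d1
+ 0x5131 = 0x2503
+ 0xd0d2 = 0xf5d5
+ 0x492a = 0x3f00
One's complement: ~0x3f00
Checksum = 0xc0ff


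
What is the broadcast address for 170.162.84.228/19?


Network: 170.162.64.0/19
Host bits = 13
Set all host bits to 1:
Broadcast: 170.162.95.255


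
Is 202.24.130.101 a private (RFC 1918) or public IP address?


RFC 1918 private ranges:
  10.0.0.0/8 (10.0.0.0 - 10.255.255.255)
  172.16.0.0/12 (172.16.0.0 - 172.31.255.255)
  192.168.0.0/16 (192.168.0.0 - 192.168.255.255)
Public (not in any RFC 1918 range)


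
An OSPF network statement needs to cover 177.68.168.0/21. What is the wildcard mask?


Subnet mask: 255.255.248.0
Wildcard = 255.255.255.255 - subnet mask
255 - 255 = 0
255 - 255 = 0
255 - 248 = 7
255 - 0 = 255
Wildcard: 0.0.7.255


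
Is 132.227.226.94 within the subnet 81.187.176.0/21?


Subnet network: 81.187.176.0
Test IP AND mask: 132.227.224.0
No, 132.227.226.94 is not in 81.187.176.0/21


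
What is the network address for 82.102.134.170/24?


IP:   01010010.01100110.10000110.10101010
Mask: 11111111.11111111.11111111.00000000
AND operation:
Net:  01010010.01100110.10000110.00000000
Network: 82.102.134.0/24


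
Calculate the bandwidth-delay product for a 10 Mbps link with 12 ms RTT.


BDP = bandwidth * RTT
= 10 Mbps * 12 ms
= 10 * 1e6 * 12 / 1000 bits
= 120000 bits
= 15000 bytes
= 14.6484 KB
BDP = 120000 bits (15000 bytes)


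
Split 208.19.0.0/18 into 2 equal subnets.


New prefix = 18 + 1 = 19
Each subnet has 8192 addresses
  208.19.0.0/19
  208.19.32.0/19
Subnets: 208.19.0.0/19, 208.19.32.0/19


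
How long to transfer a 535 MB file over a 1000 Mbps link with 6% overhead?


Effective throughput = 1000 * (1 - 6/100) = 940 Mbps
File size in Mb = 535 * 8 = 4280 Mb
Time = 4280 / 940
Time = 4.5532 seconds


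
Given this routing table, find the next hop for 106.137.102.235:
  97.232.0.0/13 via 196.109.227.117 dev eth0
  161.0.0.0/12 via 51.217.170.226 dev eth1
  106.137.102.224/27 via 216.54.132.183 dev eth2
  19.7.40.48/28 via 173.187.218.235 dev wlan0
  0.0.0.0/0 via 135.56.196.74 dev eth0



Longest prefix match for 106.137.102.235:
  /13 97.232.0.0: no
  /12 161.0.0.0: no
  /27 106.137.102.224: MATCH
  /28 19.7.40.48: no
  /0 0.0.0.0: MATCH
Selected: next-hop 216.54.132.183 via eth2 (matched /27)


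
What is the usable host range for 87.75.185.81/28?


Network: 87.75.185.80
Broadcast: 87.75.185.95
First usable = network + 1
Last usable = broadcast - 1
Range: 87.75.185.81 to 87.75.185.94


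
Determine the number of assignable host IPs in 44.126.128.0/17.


Host bits = 32 - 17 = 15
Total addresses = 2^15 = 32768
Usable = total - 2 (network and broadcast)
Usable hosts: 32766


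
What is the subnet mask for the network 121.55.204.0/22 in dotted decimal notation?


/22 means 22 network bits, 10 host bits
Binary: 11111111111111111111110000000000
Mask: 255.255.252.0


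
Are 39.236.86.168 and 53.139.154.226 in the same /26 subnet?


Mask: 255.255.255.192
39.236.86.168 AND mask = 39.236.86.128
53.139.154.226 AND mask = 53.139.154.192
No, different subnets (39.236.86.128 vs 53.139.154.192)


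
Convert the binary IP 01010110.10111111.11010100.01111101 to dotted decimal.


01010110 = 86
10111111 = 191
11010100 = 212
01111101 = 125
IP: 86.191.212.125


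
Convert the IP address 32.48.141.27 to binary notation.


32 = 00100000
48 = 00110000
141 = 10001101
27 = 00011011
Binary: 00100000.00110000.10001101.00011011


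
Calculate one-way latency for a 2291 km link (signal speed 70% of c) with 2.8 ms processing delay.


Speed = 0.7 * 3e5 km/s = 210000 km/s
Propagation delay = 2291 / 210000 = 0.0109 s = 10.9095 ms
Processing delay = 2.8 ms
Total one-way latency = 13.7095 ms


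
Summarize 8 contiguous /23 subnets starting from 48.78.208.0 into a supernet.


Original prefix: /23
Number of subnets: 8 = 2^3
New prefix = 23 - 3 = 20
Supernet: 48.78.208.0/20


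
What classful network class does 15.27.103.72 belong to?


First octet: 15
Binary: 00001111
0xxxxxxx -> Class A (1-126)
Class A, default mask 255.0.0.0 (/8)


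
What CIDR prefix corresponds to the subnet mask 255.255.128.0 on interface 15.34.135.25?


Binary: 11111111.11111111.10000000.00000000
Count leading 1s
Prefix: /17


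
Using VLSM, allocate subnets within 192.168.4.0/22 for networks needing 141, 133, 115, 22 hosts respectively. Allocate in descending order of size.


141 hosts -> /24 (254 usable): 192.168.4.0/24
133 hosts -> /24 (254 usable): 192.168.5.0/24
115 hosts -> /25 (126 usable): 192.168.6.0/25
22 hosts -> /27 (30 usable): 192.168.6.128/27
Allocation: 192.168.4.0/24 (141 hosts, 254 usable); 192.168.5.0/24 (133 hosts, 254 usable); 192.168.6.0/25 (115 hosts, 126 usable); 192.168.6.128/27 (22 hosts, 30 usable)


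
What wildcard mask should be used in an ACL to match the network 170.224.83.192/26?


Subnet mask: 255.255.255.192
Wildcard = 255.255.255.255 - subnet mask
255 - 255 = 0
255 - 255 = 0
255 - 255 = 0
255 - 192 = 63
Wildcard: 0.0.0.63


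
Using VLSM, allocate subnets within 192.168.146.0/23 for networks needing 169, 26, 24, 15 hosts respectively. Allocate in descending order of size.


169 hosts -> /24 (254 usable): 192.168.146.0/24
26 hosts -> /27 (30 usable): 192.168.147.0/27
24 hosts -> /27 (30 usable): 192.168.147.32/27
15 hosts -> /27 (30 usable): 192.168.147.64/27
Allocation: 192.168.146.0/24 (169 hosts, 254 usable); 192.168.147.0/27 (26 hosts, 30 usable); 192.168.147.32/27 (24 hosts, 30 usable); 192.168.147.64/27 (15 hosts, 30 usable)


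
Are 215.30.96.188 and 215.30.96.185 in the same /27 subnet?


Mask: 255.255.255.224
215.30.96.188 AND mask = 215.30.96.160
215.30.96.185 AND mask = 215.30.96.160
Yes, same subnet (215.30.96.160)


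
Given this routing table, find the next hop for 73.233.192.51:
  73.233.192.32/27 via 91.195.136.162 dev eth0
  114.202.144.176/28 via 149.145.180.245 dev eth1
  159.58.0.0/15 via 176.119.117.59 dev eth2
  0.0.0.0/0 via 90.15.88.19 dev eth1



Longest prefix match for 73.233.192.51:
  /27 73.233.192.32: MATCH
  /28 114.202.144.176: no
  /15 159.58.0.0: no
  /0 0.0.0.0: MATCH
Selected: next-hop 91.195.136.162 via eth0 (matched /27)


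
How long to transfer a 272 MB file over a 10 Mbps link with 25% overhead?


Effective throughput = 10 * (1 - 25/100) = 7.5 Mbps
File size in Mb = 272 * 8 = 2176 Mb
Time = 2176 / 7.5
Time = 290.1333 seconds


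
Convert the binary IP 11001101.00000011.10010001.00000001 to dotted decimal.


11001101 = 205
00000011 = 3
10010001 = 145
00000001 = 1
IP: 205.3.145.1


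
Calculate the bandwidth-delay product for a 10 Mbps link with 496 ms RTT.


BDP = bandwidth * RTT
= 10 Mbps * 496 ms
= 10 * 1e6 * 496 / 1000 bits
= 4960000 bits
= 620000 bytes
= 605.4688 KB
BDP = 4960000 bits (620000 bytes)


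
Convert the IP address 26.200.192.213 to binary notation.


26 = 00011010
200 = 11001000
192 = 11000000
213 = 11010101
Binary: 00011010.11001000.11000000.11010101


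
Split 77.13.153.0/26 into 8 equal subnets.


New prefix = 26 + 3 = 29
Each subnet has 8 addresses
  77.13.153.0/29
  77.13.153.8/29
  77.13.153.16/29
  77.13.153.24/29
  77.13.153.32/29
  77.13.153.40/29
  77.13.153.48/29
  77.13.153.56/29
Subnets: 77.13.153.0/29, 77.13.153.8/29, 77.13.153.16/29, 77.13.153.24/29, 77.13.153.32/29, 77.13.153.40/29, 77.13.153.48/29, 77.13.153.56/29


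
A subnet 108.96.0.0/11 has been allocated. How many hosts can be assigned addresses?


Host bits = 32 - 11 = 21
Total addresses = 2^21 = 2097152
Usable = total - 2 (network and broadcast)
Usable hosts: 2097150


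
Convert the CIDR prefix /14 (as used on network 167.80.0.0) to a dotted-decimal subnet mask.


/14 means 14 network bits, 18 host bits
Binary: 11111111111111000000000000000000
Mask: 255.252.0.0


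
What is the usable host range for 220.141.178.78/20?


Network: 220.141.176.0
Broadcast: 220.141.191.255
First usable = network + 1
Last usable = broadcast - 1
Range: 220.141.176.1 to 220.141.191.254


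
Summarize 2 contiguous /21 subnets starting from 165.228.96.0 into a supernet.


Original prefix: /21
Number of subnets: 2 = 2^1
New prefix = 21 - 1 = 20
Supernet: 165.228.96.0/20


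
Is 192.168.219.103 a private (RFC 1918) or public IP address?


RFC 1918 private ranges:
  10.0.0.0/8 (10.0.0.0 - 10.255.255.255)
  172.16.0.0/12 (172.16.0.0 - 172.31.255.255)
  192.168.0.0/16 (192.168.0.0 - 192.168.255.255)
Private (in 192.168.0.0/16)


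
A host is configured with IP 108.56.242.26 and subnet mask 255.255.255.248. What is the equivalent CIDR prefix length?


Binary: 11111111.11111111.11111111.11111000
Count leading 1s
Prefix: /29


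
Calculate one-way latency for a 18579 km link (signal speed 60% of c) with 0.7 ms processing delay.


Speed = 0.6 * 3e5 km/s = 180000 km/s
Propagation delay = 18579 / 180000 = 0.1032 s = 103.2167 ms
Processing delay = 0.7 ms
Total one-way latency = 103.9167 ms


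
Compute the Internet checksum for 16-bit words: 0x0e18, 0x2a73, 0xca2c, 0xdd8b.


Sum all words (with carry folding):
+ 0x0e18 = 0x0e18
+ 0x2a73 = 0x388b
+ 0xca2c = 0x02b8
+ 0xdd8b = 0xe043
One's complement: ~0xe043
Checksum = 0x1fbc


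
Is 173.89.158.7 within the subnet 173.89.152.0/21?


Subnet network: 173.89.152.0
Test IP AND mask: 173.89.152.0
Yes, 173.89.158.7 is in 173.89.152.0/21


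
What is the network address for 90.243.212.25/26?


IP:   01011010.11110011.11010100.00011001
Mask: 11111111.11111111.11111111.11000000
AND operation:
Net:  01011010.11110011.11010100.00000000
Network: 90.243.212.0/26


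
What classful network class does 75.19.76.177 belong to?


First octet: 75
Binary: 01001011
0xxxxxxx -> Class A (1-126)
Class A, default mask 255.0.0.0 (/8)


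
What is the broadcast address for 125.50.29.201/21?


Network: 125.50.24.0/21
Host bits = 11
Set all host bits to 1:
Broadcast: 125.50.31.255


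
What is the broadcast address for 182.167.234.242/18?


Network: 182.167.192.0/18
Host bits = 14
Set all host bits to 1:
Broadcast: 182.167.255.255


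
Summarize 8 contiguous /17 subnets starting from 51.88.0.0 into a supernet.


Original prefix: /17
Number of subnets: 8 = 2^3
New prefix = 17 - 3 = 14
Supernet: 51.88.0.0/14


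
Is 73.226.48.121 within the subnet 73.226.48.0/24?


Subnet network: 73.226.48.0
Test IP AND mask: 73.226.48.0
Yes, 73.226.48.121 is in 73.226.48.0/24


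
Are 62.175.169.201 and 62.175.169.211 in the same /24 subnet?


Mask: 255.255.255.0
62.175.169.201 AND mask = 62.175.169.0
62.175.169.211 AND mask = 62.175.169.0
Yes, same subnet (62.175.169.0)


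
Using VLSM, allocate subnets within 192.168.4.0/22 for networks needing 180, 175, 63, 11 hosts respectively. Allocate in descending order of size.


180 hosts -> /24 (254 usable): 192.168.4.0/24
175 hosts -> /24 (254 usable): 192.168.5.0/24
63 hosts -> /25 (126 usable): 192.168.6.0/25
11 hosts -> /28 (14 usable): 192.168.6.128/28
Allocation: 192.168.4.0/24 (180 hosts, 254 usable); 192.168.5.0/24 (175 hosts, 254 usable); 192.168.6.0/25 (63 hosts, 126 usable); 192.168.6.128/28 (11 hosts, 14 usable)


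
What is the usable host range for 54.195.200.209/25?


Network: 54.195.200.128
Broadcast: 54.195.200.255
First usable = network + 1
Last usable = broadcast - 1
Range: 54.195.200.129 to 54.195.200.254


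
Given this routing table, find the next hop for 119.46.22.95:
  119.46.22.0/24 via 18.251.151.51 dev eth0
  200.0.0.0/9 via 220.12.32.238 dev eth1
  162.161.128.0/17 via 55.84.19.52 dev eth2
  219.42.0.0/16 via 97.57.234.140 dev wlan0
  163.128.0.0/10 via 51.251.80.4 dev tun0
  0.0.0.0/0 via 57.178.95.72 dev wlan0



Longest prefix match for 119.46.22.95:
  /24 119.46.22.0: MATCH
  /9 200.0.0.0: no
  /17 162.161.128.0: no
  /16 219.42.0.0: no
  /10 163.128.0.0: no
  /0 0.0.0.0: MATCH
Selected: next-hop 18.251.151.51 via eth0 (matched /24)


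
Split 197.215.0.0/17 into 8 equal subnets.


New prefix = 17 + 3 = 20
Each subnet has 4096 addresses
  197.215.0.0/20
  197.215.16.0/20
  197.215.32.0/20
  197.215.48.0/20
  197.215.64.0/20
  197.215.80.0/20
  197.215.96.0/20
  197.215.112.0/20
Subnets: 197.215.0.0/20, 197.215.16.0/20, 197.215.32.0/20, 197.215.48.0/20, 197.215.64.0/20, 197.215.80.0/20, 197.215.96.0/20, 197.215.112.0/20


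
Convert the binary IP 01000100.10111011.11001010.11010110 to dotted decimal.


01000100 = 68
10111011 = 187
11001010 = 202
11010110 = 214
IP: 68.187.202.214


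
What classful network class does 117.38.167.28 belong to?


First octet: 117
Binary: 01110101
0xxxxxxx -> Class A (1-126)
Class A, default mask 255.0.0.0 (/8)


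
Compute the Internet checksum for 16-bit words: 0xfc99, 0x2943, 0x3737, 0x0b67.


Sum all words (with carry folding):
+ 0xfc99 = 0xfc99
+ 0x2943 = 0x25dd
+ 0x3737 = 0x5d14
+ 0x0b67 = 0x687b
One's complement: ~0x687b
Checksum = 0x9784


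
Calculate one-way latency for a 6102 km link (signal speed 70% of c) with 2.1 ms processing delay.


Speed = 0.7 * 3e5 km/s = 210000 km/s
Propagation delay = 6102 / 210000 = 0.0291 s = 29.0571 ms
Processing delay = 2.1 ms
Total one-way latency = 31.1571 ms


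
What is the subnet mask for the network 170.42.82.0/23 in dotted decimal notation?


/23 means 23 network bits, 9 host bits
Binary: 11111111111111111111111000000000
Mask: 255.255.254.0


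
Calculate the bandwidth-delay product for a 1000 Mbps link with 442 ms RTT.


BDP = bandwidth * RTT
= 1000 Mbps * 442 ms
= 1000 * 1e6 * 442 / 1000 bits
= 442000000 bits
= 55250000 bytes
= 53955.0781 KB
BDP = 442000000 bits (55250000 bytes)


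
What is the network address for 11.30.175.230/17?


IP:   00001011.00011110.10101111.11100110
Mask: 11111111.11111111.10000000.00000000
AND operation:
Net:  00001011.00011110.10000000.00000000
Network: 11.30.128.0/17


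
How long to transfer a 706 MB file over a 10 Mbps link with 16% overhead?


Effective throughput = 10 * (1 - 16/100) = 8.4 Mbps
File size in Mb = 706 * 8 = 5648 Mb
Time = 5648 / 8.4
Time = 672.381 seconds


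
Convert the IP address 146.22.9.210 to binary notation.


146 = 10010010
22 = 00010110
9 = 00001001
210 = 11010010
Binary: 10010010.00010110.00001001.11010010


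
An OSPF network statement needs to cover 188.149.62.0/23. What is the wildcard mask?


Subnet mask: 255.255.254.0
Wildcard = 255.255.255.255 - subnet mask
255 - 255 = 0
255 - 255 = 0
255 - 254 = 1
255 - 0 = 255
Wildcard: 0.0.1.255


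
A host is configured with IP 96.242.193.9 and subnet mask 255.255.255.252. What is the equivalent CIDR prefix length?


Binary: 11111111.11111111.11111111.11111100
Count leading 1s
Prefix: /30


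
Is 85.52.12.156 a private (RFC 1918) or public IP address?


RFC 1918 private ranges:
  10.0.0.0/8 (10.0.0.0 - 10.255.255.255)
  172.16.0.0/12 (172.16.0.0 - 172.31.255.255)
  192.168.0.0/16 (192.168.0.0 - 192.168.255.255)
Public (not in any RFC 1918 range)


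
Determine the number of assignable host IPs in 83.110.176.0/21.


Host bits = 32 - 21 = 11
Total addresses = 2^11 = 2048
Usable = total - 2 (network and broadcast)
Usable hosts: 2046


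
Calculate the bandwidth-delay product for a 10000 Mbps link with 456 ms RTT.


BDP = bandwidth * RTT
= 10000 Mbps * 456 ms
= 10000 * 1e6 * 456 / 1000 bits
= 4560000000 bits
= 570000000 bytes
= 556640.625 KB
BDP = 4560000000 bits (570000000 bytes)


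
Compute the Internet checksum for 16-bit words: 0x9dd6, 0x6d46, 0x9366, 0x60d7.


Sum all words (with carry folding):
+ 0x9dd6 = 0x9dd6
+ 0x6d46 = 0x0b1d
+ 0x9366 = 0x9e83
+ 0x60d7 = 0xff5a
One's complement: ~0xff5a
Checksum = 0x00a5


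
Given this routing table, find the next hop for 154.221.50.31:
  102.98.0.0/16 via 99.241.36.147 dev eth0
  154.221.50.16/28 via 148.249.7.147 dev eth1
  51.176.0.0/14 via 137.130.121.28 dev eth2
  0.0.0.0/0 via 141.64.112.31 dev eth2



Longest prefix match for 154.221.50.31:
  /16 102.98.0.0: no
  /28 154.221.50.16: MATCH
  /14 51.176.0.0: no
  /0 0.0.0.0: MATCH
Selected: next-hop 148.249.7.147 via eth1 (matched /28)


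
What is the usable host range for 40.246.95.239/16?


Network: 40.246.0.0
Broadcast: 40.246.255.255
First usable = network + 1
Last usable = broadcast - 1
Range: 40.246.0.1 to 40.246.255.254


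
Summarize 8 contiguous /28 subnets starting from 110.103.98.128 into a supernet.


Original prefix: /28
Number of subnets: 8 = 2^3
New prefix = 28 - 3 = 25
Supernet: 110.103.98.128/25


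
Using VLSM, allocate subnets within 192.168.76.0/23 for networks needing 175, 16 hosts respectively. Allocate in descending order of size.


175 hosts -> /24 (254 usable): 192.168.76.0/24
16 hosts -> /27 (30 usable): 192.168.77.0/27
Allocation: 192.168.76.0/24 (175 hosts, 254 usable); 192.168.77.0/27 (16 hosts, 30 usable)


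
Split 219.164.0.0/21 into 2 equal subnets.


New prefix = 21 + 1 = 22
Each subnet has 1024 addresses
  219.164.0.0/22
  219.164.4.0/22
Subnets: 219.164.0.0/22, 219.164.4.0/22


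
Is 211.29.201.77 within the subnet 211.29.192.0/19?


Subnet network: 211.29.192.0
Test IP AND mask: 211.29.192.0
Yes, 211.29.201.77 is in 211.29.192.0/19


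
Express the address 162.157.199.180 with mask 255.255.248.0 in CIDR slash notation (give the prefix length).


Binary: 11111111.11111111.11111000.00000000
Count leading 1s
Prefix: /21


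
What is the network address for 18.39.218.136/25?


IP:   00010010.00100111.11011010.10001000
Mask: 11111111.11111111.11111111.10000000
AND operation:
Net:  00010010.00100111.11011010.10000000
Network: 18.39.218.128/25


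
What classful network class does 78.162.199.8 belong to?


First octet: 78
Binary: 01001110
0xxxxxxx -> Class A (1-126)
Class A, default mask 255.0.0.0 (/8)


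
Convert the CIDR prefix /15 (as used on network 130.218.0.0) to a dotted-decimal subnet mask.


/15 means 15 network bits, 17 host bits
Binary: 11111111111111100000000000000000
Mask: 255.254.0.0


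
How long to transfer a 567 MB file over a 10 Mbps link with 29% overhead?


Effective throughput = 10 * (1 - 29/100) = 7.1 Mbps
File size in Mb = 567 * 8 = 4536 Mb
Time = 4536 / 7.1
Time = 638.8732 seconds


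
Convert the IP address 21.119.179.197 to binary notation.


21 = 00010101
119 = 01110111
179 = 10110011
197 = 11000101
Binary: 00010101.01110111.10110011.11000101


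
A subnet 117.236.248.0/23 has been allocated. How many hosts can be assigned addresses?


Host bits = 32 - 23 = 9
Total addresses = 2^9 = 512
Usable = total - 2 (network and broadcast)
Usable hosts: 510


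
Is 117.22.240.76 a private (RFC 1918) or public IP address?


RFC 1918 private ranges:
  10.0.0.0/8 (10.0.0.0 - 10.255.255.255)
  172.16.0.0/12 (172.16.0.0 - 172.31.255.255)
  192.168.0.0/16 (192.168.0.0 - 192.168.255.255)
Public (not in any RFC 1918 range)


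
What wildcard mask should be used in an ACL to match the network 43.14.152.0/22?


Subnet mask: 255.255.252.0
Wildcard = 255.255.255.255 - subnet mask
255 - 255 = 0
255 - 255 = 0
255 - 252 = 3
255 - 0 = 255
Wildcard: 0.0.3.255


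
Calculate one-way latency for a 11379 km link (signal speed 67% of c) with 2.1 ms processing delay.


Speed = 0.67 * 3e5 km/s = 201000 km/s
Propagation delay = 11379 / 201000 = 0.0566 s = 56.6119 ms
Processing delay = 2.1 ms
Total one-way latency = 58.7119 ms


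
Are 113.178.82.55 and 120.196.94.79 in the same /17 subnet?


Mask: 255.255.128.0
113.178.82.55 AND mask = 113.178.0.0
120.196.94.79 AND mask = 120.196.0.0
No, different subnets (113.178.0.0 vs 120.196.0.0)


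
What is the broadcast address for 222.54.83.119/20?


Network: 222.54.80.0/20
Host bits = 12
Set all host bits to 1:
Broadcast: 222.54.95.255


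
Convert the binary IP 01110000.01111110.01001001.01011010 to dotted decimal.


01110000 = 112
01111110 = 126
01001001 = 73
01011010 = 90
IP: 112.126.73.90


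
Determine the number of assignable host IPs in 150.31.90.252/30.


Host bits = 32 - 30 = 2
Total addresses = 2^2 = 4
Usable = total - 2 (network and broadcast)
Usable hosts: 2


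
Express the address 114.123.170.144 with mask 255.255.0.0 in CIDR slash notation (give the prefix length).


Binary: 11111111.11111111.00000000.00000000
Count leading 1s
Prefix: /16


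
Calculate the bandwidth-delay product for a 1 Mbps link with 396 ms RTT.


BDP = bandwidth * RTT
= 1 Mbps * 396 ms
= 1 * 1e6 * 396 / 1000 bits
= 396000 bits
= 49500 bytes
= 48.3398 KB
BDP = 396000 bits (49500 bytes)


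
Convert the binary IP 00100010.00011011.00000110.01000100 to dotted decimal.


00100010 = 34
00011011 = 27
00000110 = 6
01000100 = 68
IP: 34.27.6.68


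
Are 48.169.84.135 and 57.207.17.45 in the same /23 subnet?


Mask: 255.255.254.0
48.169.84.135 AND mask = 48.169.84.0
57.207.17.45 AND mask = 57.207.16.0
No, different subnets (48.169.84.0 vs 57.207.16.0)


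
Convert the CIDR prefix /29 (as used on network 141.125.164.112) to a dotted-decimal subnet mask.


/29 means 29 network bits, 3 host bits
Binary: 11111111111111111111111111111000
Mask: 255.255.255.248


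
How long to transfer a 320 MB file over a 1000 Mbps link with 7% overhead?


Effective throughput = 1000 * (1 - 7/100) = 930.0 Mbps
File size in Mb = 320 * 8 = 2560 Mb
Time = 2560 / 930.0
Time = 2.7527 seconds
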